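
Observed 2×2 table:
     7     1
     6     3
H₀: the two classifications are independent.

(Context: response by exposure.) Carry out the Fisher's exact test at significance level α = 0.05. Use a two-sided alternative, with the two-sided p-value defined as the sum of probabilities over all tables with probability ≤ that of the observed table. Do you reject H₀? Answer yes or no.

reject H₀: no

Margins: r₁=8, r₂=9, c₁=13, c₂=4, n=17
p_obs = C(8,7)·C(9,6)/C(17,13); sum pmf over tables with pmf ≤ p_obs
p-value (two-sided) = 0.57647
At α=0.05: p ≥ α → fail to reject H₀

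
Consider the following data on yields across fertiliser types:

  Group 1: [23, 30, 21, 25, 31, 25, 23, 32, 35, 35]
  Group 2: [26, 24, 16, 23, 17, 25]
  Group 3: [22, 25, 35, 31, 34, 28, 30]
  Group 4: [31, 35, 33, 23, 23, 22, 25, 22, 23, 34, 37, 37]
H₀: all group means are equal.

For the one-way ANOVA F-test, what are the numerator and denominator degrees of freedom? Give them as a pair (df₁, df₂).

k = 4 groups, N = 35 total
df = (k−1, N−k) = (4−1, 35−4) = (3, 31)

degrees of freedom = [3, 31]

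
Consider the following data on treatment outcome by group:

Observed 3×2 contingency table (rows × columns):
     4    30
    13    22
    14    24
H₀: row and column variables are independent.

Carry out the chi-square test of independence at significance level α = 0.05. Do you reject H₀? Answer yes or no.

reject H₀: yes

Row totals [34, 35, 38], col totals [31, 76], n=107
χ² = (4−9.85)²/9.85 + (30−24.15)²/24.15 + (13−10.14)²/10.14 + (22−24.86)²/24.86 + (14−11.01)²/11.01 + (24−26.99)²/26.99 = 7.1714
df = 2
p-value (upper-tail) = 0.02772
At α=0.05: p < α → reject H₀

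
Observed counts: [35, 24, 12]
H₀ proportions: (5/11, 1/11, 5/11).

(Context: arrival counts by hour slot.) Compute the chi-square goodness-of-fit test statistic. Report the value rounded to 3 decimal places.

test statistic = 60.659

n = 71; E_i = n·p_i = [32.27, 6.45, 32.27]
χ² = (35−32.27)²/32.27 + (24−6.45)²/6.45 + (12−32.27)²/32.27 = 60.6592
df = 2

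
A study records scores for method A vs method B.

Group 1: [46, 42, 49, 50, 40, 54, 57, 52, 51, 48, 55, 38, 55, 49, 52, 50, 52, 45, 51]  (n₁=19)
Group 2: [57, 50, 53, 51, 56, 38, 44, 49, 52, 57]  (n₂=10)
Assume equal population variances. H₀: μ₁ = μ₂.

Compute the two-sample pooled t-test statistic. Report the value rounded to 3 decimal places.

test statistic = -0.677

x̄₁=49.263, s₁=5.130, n₁=19
x̄₂=50.700, s₂=6.001, n₂=10
s_p² = [18·5.130² + 9·6.001²]/27 = 29.5476
SE = √(s_p²·(1/19+1/10)) = 2.1237
t = (49.263−50.700)/2.1237 = -0.6766
df = 27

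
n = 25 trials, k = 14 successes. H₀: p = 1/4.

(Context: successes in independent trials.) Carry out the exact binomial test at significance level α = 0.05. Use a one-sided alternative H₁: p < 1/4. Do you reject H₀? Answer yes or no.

reject H₀: no

Exact binomial: n=25, k=14, p₀=1/4=0.2500
P(X≤14) from Σ C(n,i)·p₀^i·(1−p₀)^(n−i)
p-value (one-sided, H₁ less) = 0.99979
At α=0.05: p ≥ α → fail to reject H₀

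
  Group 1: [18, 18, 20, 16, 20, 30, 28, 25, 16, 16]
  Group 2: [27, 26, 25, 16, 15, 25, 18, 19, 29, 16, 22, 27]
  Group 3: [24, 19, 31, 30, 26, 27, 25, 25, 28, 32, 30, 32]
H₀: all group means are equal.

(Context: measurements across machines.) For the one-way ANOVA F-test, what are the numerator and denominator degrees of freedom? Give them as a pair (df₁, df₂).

k = 3 groups, N = 34 total
df = (k−1, N−k) = (3−1, 34−3) = (2, 31)

degrees of freedom = [2, 31]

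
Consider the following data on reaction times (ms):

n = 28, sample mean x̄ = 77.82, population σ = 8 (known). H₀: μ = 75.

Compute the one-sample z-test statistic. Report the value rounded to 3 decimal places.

SE = σ/√n = 8/√28 = 1.5119
z = (x̄−μ₀)/SE = (77.82−75)/1.5119 = 1.8653

test statistic = 1.865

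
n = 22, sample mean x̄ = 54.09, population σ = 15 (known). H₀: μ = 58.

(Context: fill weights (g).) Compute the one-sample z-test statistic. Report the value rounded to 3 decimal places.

SE = σ/√n = 15/√22 = 3.1980
z = (x̄−μ₀)/SE = (54.09−58)/3.1980 = -1.2226

test statistic = -1.223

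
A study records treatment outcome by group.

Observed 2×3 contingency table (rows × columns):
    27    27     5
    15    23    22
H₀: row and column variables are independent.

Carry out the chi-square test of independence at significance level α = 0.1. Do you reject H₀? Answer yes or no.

reject H₀: yes

Row totals [59, 60], col totals [42, 50, 27], n=119
χ² = (27−20.82)²/20.82 + (27−24.79)²/24.79 + (5−13.39)²/13.39 + (15−21.18)²/21.18 + (23−25.21)²/25.21 + (22−13.61)²/13.61 = 14.4449
df = 2
p-value (upper-tail) = 0.00073
At α=0.1: p < α → reject H₀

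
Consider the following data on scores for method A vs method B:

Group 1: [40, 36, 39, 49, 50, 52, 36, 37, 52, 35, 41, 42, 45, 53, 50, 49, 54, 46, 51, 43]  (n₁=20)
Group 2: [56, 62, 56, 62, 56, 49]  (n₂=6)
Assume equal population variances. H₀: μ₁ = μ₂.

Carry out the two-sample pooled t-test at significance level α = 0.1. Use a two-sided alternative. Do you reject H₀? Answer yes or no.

x̄₁=45.000, s₁=6.399, n₁=20
x̄₂=56.833, s₂=4.834, n₂=6
s_p² = [19·6.399² + 5·4.834²]/24 = 37.2847
SE = √(s_p²·(1/20+1/6)) = 2.8422
t = (45.000−56.833)/2.8422 = -4.1634
df = 24
p-value (two-sided) = 0.00035
At α=0.1: p < α → reject H₀

reject H₀: yes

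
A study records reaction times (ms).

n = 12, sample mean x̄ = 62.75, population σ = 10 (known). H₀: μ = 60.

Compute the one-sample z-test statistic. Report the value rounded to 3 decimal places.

test statistic = 0.953

SE = σ/√n = 10/√12 = 2.8868
z = (x̄−μ₀)/SE = (62.75−60)/2.8868 = 0.9526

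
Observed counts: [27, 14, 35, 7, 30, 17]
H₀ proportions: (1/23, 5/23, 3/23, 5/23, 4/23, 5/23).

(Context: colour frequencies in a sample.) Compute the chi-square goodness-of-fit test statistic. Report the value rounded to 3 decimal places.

n = 130; E_i = n·p_i = [5.65, 28.26, 16.96, 28.26, 22.61, 28.26]
χ² = (27−5.65)²/5.65 + (14−28.26)²/28.26 + (35−16.96)²/16.96 + (7−28.26)²/28.26 + (30−22.61)²/22.61 + (17−28.26)²/28.26 = 129.9236
df = 5

test statistic = 129.924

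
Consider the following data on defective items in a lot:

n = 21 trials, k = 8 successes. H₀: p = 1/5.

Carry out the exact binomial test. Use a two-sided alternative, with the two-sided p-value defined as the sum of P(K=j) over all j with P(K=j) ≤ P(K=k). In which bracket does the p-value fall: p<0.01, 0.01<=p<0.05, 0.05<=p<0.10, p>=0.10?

Exact binomial: n=21, k=8, p₀=1/5=0.2000
P(X=j) = C(n,j)·p₀^j·(1−p₀)^(n−j); p = Σ P(X=j) over j with P(X=j) ≤ P(X=8)
p-value (two-sided) = 0.05228
→ bracket: 0.05<=p<0.10

p-value bracket: 0.05<=p<0.10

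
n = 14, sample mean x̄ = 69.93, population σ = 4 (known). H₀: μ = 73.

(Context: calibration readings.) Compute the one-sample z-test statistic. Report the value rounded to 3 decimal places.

SE = σ/√n = 4/√14 = 1.0690
z = (x̄−μ₀)/SE = (69.93−73)/1.0690 = -2.8717

test statistic = -2.872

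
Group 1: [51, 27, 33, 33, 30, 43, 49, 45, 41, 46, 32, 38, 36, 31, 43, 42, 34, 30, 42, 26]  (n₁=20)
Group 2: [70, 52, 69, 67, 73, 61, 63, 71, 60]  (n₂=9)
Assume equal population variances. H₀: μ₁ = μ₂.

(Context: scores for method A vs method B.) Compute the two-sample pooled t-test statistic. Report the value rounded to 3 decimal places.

x̄₁=37.600, s₁=7.394, n₁=20
x̄₂=65.111, s₂=6.698, n₂=9
s_p² = [19·7.394² + 8·6.698²]/27 = 51.7663
SE = √(s_p²·(1/20+1/9)) = 2.8879
t = (37.600−65.111)/2.8879 = -9.5263
df = 27

test statistic = -9.526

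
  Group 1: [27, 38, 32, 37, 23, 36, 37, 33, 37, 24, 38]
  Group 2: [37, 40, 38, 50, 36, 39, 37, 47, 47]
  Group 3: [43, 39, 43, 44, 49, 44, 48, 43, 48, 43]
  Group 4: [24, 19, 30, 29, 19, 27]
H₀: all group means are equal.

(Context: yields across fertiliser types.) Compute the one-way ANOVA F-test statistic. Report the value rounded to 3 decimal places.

Group means [32.91, 41.22, 44.40, 24.67], grand mean 36.806
SSB = Σnᵢ(x̄ᵢ−x̄)² = 1803.441; SSW = ΣΣ(x−x̄ᵢ)² = 750.198
MSB = 1803.441/3 = 601.1470; MSW = 750.198/32 = 23.4437
F = MSB/MSW = 25.6422
df = (3, 32)

test statistic = 25.642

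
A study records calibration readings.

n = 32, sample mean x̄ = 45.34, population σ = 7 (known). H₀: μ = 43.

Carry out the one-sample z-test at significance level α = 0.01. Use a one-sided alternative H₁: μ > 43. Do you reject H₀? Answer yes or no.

SE = σ/√n = 7/√32 = 1.2374
z = (x̄−μ₀)/SE = (45.34−43)/1.2374 = 1.8910
p-value (one-sided, H₁ greater) = 0.02931
At α=0.01: p ≥ α → fail to reject H₀

reject H₀: no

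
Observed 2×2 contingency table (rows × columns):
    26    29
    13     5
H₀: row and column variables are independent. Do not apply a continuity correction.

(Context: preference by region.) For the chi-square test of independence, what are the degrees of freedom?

degrees of freedom = 1

df = (r−1)(c−1) = (2−1)·(2−1) = 1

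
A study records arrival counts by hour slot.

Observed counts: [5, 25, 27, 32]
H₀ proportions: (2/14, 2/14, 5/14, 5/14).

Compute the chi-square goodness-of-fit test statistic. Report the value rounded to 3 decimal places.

test statistic = 17.274

n = 89; E_i = n·p_i = [12.71, 12.71, 31.79, 31.79]
χ² = (5−12.71)²/12.71 + (25−12.71)²/12.71 + (27−31.79)²/31.79 + (32−31.79)²/31.79 = 17.2742
df = 3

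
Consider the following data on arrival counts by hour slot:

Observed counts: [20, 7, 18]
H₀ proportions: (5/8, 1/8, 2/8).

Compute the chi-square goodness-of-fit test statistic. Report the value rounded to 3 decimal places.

test statistic = 6.733

n = 45; E_i = n·p_i = [28.12, 5.62, 11.25]
χ² = (20−28.12)²/28.12 + (7−5.62)²/5.62 + (18−11.25)²/11.25 = 6.7333
df = 2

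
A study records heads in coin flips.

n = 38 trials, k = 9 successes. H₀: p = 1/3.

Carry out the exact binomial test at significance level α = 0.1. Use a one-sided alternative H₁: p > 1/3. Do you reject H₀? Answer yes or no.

Exact binomial: n=38, k=9, p₀=1/3=0.3333
P(X≥9) from Σ C(n,i)·p₀^i·(1−p₀)^(n−i)
p-value (one-sided, H₁ greater) = 0.92790
At α=0.1: p ≥ α → fail to reject H₀

reject H₀: no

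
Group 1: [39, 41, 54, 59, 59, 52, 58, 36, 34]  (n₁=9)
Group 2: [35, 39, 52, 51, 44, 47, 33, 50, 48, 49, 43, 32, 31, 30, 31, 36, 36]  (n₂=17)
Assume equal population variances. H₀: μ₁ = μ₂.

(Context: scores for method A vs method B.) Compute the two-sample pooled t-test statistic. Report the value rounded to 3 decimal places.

test statistic = 2.081

x̄₁=48.000, s₁=10.392, n₁=9
x̄₂=40.412, s₂=7.961, n₂=17
s_p² = [8·10.392² + 16·7.961²]/24 = 78.2549
SE = √(s_p²·(1/9+1/17)) = 3.6467
t = (48.000−40.412)/3.6467 = 2.0809
df = 24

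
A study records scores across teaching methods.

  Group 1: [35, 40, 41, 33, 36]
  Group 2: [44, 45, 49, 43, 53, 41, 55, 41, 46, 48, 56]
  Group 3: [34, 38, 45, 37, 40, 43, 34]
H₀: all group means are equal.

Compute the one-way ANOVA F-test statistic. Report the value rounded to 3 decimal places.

Group means [37.00, 47.36, 38.71], grand mean 42.478
SSB = Σnᵢ(x̄ᵢ−x̄)² = 511.765; SSW = ΣΣ(x−x̄ᵢ)² = 439.974
MSB = 511.765/2 = 255.8826; MSW = 439.974/20 = 21.9987
F = MSB/MSW = 11.6317
df = (2, 20)

test statistic = 11.632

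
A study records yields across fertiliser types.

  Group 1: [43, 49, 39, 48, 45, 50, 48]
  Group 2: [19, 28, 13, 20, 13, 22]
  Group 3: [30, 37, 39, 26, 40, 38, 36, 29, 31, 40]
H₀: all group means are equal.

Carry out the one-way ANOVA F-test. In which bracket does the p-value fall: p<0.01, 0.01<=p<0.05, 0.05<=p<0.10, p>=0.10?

Group means [46.00, 19.17, 34.60], grand mean 34.043
SSB = Σnᵢ(x̄ᵢ−x̄)² = 2331.723; SSW = ΣΣ(x−x̄ᵢ)² = 491.233
MSB = 2331.723/2 = 1165.8616; MSW = 491.233/20 = 24.5617
F = MSB/MSW = 47.4667
df = (2, 20)
p-value (upper-tail) = 0.00000
→ bracket: p<0.01

p-value bracket: p<0.01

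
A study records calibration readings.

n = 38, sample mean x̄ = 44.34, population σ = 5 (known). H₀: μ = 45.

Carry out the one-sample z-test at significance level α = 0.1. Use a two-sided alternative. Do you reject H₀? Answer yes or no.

reject H₀: no

SE = σ/√n = 5/√38 = 0.8111
z = (x̄−μ₀)/SE = (44.34−45)/0.8111 = -0.8137
p-value (two-sided) = 0.41582
At α=0.1: p ≥ α → fail to reject H₀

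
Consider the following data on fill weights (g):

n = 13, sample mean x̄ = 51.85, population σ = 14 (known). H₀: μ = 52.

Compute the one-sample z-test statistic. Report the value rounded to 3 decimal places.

SE = σ/√n = 14/√13 = 3.8829
z = (x̄−μ₀)/SE = (51.85−52)/3.8829 = -0.0386

test statistic = -0.039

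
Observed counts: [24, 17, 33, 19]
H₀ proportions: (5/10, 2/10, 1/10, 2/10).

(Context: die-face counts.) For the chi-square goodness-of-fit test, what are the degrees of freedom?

degrees of freedom = 3

df = k − 1 = 4 − 1 = 3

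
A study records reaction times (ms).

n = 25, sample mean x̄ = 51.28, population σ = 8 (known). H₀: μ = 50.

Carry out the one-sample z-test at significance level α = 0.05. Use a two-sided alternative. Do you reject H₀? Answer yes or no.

reject H₀: no

SE = σ/√n = 8/√25 = 1.6000
z = (x̄−μ₀)/SE = (51.28−50)/1.6000 = 0.8000
p-value (two-sided) = 0.42371
At α=0.05: p ≥ α → fail to reject H₀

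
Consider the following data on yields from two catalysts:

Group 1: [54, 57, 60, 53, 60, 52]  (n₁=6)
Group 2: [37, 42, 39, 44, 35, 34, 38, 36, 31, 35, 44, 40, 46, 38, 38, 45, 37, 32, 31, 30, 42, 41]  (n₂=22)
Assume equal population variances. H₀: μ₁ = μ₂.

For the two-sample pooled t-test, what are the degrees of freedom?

degrees of freedom = 26

df = n₁ + n₂ − 2 = 6 + 22 − 2 = 26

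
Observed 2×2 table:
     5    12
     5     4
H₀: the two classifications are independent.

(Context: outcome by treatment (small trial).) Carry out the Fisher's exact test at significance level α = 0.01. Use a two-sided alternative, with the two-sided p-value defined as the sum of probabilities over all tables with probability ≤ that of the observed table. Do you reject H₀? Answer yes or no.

reject H₀: no

Margins: r₁=17, r₂=9, c₁=10, c₂=16, n=26
p_obs = C(17,5)·C(9,5)/C(26,10); sum pmf over tables with pmf ≤ p_obs
p-value (two-sided) = 0.23412
At α=0.01: p ≥ α → fail to reject H₀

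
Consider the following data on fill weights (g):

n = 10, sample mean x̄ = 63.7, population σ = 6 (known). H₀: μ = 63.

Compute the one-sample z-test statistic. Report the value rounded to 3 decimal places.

SE = σ/√n = 6/√10 = 1.8974
z = (x̄−μ₀)/SE = (63.7−63)/1.8974 = 0.3689

test statistic = 0.369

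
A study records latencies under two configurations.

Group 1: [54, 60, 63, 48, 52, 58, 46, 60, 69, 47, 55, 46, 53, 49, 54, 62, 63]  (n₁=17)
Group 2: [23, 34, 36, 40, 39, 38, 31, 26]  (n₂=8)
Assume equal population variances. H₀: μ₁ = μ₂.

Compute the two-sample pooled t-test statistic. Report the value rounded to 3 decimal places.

x̄₁=55.235, s₁=6.879, n₁=17
x̄₂=33.375, s₂=6.232, n₂=8
s_p² = [16·6.879² + 7·6.232²]/23 = 44.7363
SE = √(s_p²·(1/17+1/8)) = 2.8677
t = (55.235−33.375)/2.8677 = 7.6230
df = 23

test statistic = 7.623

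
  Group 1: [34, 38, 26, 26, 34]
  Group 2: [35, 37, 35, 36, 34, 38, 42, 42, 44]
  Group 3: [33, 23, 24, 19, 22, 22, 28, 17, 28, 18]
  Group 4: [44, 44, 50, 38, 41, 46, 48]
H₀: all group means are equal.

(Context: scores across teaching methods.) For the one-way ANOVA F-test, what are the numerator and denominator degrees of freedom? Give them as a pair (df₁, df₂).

k = 4 groups, N = 31 total
df = (k−1, N−k) = (4−1, 31−4) = (3, 27)

degrees of freedom = [3, 27]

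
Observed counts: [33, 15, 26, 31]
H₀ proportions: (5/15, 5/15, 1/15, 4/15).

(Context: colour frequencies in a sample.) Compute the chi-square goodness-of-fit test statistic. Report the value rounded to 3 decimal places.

n = 105; E_i = n·p_i = [35.00, 35.00, 7.00, 28.00]
χ² = (33−35.00)²/35.00 + (15−35.00)²/35.00 + (26−7.00)²/7.00 + (31−28.00)²/28.00 = 63.4357
df = 3

test statistic = 63.436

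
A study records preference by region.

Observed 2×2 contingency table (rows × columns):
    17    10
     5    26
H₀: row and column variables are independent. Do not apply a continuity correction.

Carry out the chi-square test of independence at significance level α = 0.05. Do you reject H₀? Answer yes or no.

reject H₀: yes

Row totals [27, 31], col totals [22, 36], n=58
χ² = (17−10.24)²/10.24 + (10−16.76)²/16.76 + (5−11.76)²/11.76 + (26−19.24)²/19.24 = 13.4446
df = 1
p-value (upper-tail) = 0.00025
At α=0.05: p < α → reject H₀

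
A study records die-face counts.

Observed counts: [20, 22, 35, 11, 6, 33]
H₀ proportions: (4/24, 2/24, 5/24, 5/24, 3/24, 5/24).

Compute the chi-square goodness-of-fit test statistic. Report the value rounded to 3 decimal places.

test statistic = 31.929

n = 127; E_i = n·p_i = [21.17, 10.58, 26.46, 26.46, 15.88, 26.46]
χ² = (20−21.17)²/21.17 + (22−10.58)²/10.58 + (35−26.46)²/26.46 + (11−26.46)²/26.46 + (6−15.88)²/15.88 + (33−26.46)²/26.46 = 31.9291
df = 5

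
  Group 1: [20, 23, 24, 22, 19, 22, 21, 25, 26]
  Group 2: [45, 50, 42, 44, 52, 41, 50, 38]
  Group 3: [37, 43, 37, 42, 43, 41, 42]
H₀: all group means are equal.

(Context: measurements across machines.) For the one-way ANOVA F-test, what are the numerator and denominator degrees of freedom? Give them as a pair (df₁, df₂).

k = 3 groups, N = 24 total
df = (k−1, N−k) = (3−1, 24−3) = (2, 21)

degrees of freedom = [2, 21]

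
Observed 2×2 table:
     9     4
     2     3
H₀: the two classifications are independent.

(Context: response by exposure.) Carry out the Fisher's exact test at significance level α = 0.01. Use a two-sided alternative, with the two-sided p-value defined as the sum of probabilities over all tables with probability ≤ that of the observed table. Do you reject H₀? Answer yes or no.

Margins: r₁=13, r₂=5, c₁=11, c₂=7, n=18
p_obs = C(13,9)·C(5,2)/C(18,11); sum pmf over tables with pmf ≤ p_obs
p-value (two-sided) = 0.32598
At α=0.01: p ≥ α → fail to reject H₀

reject H₀: no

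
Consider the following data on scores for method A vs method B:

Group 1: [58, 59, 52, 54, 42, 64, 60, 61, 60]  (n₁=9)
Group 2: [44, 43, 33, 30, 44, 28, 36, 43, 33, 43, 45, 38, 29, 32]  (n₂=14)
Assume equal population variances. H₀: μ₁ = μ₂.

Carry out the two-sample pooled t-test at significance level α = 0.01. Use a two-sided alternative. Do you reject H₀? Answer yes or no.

reject H₀: yes

x̄₁=56.667, s₁=6.576, n₁=9
x̄₂=37.214, s₂=6.339, n₂=14
s_p² = [8·6.576² + 13·6.339²]/21 = 41.3503
SE = √(s_p²·(1/9+1/14)) = 2.7474
t = (56.667−37.214)/2.7474 = 7.0803
df = 21
p-value (two-sided) = 0.00000
At α=0.01: p < α → reject H₀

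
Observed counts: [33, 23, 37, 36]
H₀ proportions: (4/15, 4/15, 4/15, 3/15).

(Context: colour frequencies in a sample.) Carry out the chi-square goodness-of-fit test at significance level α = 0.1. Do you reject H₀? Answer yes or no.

n = 129; E_i = n·p_i = [34.40, 34.40, 34.40, 25.80]
χ² = (33−34.40)²/34.40 + (23−34.40)²/34.40 + (37−34.40)²/34.40 + (36−25.80)²/25.80 = 8.0640
df = 3
p-value (upper-tail) = 0.04471
At α=0.1: p < α → reject H₀

reject H₀: yes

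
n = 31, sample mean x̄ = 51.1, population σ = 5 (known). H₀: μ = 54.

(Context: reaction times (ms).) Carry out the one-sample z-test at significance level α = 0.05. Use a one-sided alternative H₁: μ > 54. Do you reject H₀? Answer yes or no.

SE = σ/√n = 5/√31 = 0.8980
z = (x̄−μ₀)/SE = (51.1−54)/0.8980 = -3.2293
p-value (one-sided, H₁ greater) = 0.99938
At α=0.05: p ≥ α → fail to reject H₀

reject H₀: no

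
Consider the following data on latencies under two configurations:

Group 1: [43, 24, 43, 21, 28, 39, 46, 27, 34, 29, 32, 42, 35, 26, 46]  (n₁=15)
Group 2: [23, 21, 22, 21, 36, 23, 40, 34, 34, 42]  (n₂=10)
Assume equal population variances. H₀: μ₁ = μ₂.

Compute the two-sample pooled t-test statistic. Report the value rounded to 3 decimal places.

x̄₁=34.333, s₁=8.389, n₁=15
x̄₂=29.600, s₂=8.396, n₂=10
s_p² = [14·8.389² + 9·8.396²]/23 = 70.4232
SE = √(s_p²·(1/15+1/10)) = 3.4260
t = (34.333−29.600)/3.4260 = 1.3816
df = 23

test statistic = 1.382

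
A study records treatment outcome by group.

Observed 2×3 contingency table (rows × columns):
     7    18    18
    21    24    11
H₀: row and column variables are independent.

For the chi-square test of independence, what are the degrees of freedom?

degrees of freedom = 2

df = (r−1)(c−1) = (2−1)·(3−1) = 2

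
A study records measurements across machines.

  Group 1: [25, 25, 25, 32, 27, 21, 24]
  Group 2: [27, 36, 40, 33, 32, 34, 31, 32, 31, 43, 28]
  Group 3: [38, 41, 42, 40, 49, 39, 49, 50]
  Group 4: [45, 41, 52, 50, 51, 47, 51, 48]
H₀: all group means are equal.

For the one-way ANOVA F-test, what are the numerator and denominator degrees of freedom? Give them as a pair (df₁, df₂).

degrees of freedom = [3, 30]

k = 4 groups, N = 34 total
df = (k−1, N−k) = (4−1, 34−4) = (3, 30)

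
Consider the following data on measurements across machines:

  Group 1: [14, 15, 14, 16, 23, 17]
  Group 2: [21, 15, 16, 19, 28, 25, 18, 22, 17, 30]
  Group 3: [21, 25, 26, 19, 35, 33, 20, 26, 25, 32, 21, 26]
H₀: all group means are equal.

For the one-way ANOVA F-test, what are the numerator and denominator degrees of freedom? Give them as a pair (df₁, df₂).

k = 3 groups, N = 28 total
df = (k−1, N−k) = (3−1, 28−3) = (2, 25)

degrees of freedom = [2, 25]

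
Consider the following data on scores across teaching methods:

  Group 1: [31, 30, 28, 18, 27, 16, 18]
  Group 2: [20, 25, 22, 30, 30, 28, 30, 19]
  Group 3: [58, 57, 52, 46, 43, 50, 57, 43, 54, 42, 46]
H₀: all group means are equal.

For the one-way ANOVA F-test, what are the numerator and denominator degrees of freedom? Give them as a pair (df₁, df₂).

k = 3 groups, N = 26 total
df = (k−1, N−k) = (3−1, 26−3) = (2, 23)

degrees of freedom = [2, 23]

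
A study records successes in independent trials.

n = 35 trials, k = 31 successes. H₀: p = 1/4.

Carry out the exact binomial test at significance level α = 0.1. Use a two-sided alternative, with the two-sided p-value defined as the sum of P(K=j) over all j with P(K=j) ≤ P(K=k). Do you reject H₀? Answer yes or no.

reject H₀: yes

Exact binomial: n=35, k=31, p₀=1/4=0.2500
P(X=j) = C(n,j)·p₀^j·(1−p₀)^(n−j); p = Σ P(X=j) over j with P(X=j) ≤ P(X=31)
p-value (two-sided) = 0.00000
At α=0.1: p < α → reject H₀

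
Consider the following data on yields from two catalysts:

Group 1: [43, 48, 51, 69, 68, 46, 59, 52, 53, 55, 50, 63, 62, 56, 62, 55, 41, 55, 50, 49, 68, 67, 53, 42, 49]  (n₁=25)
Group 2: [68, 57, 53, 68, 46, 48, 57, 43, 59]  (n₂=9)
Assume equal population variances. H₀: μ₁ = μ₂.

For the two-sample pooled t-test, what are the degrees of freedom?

df = n₁ + n₂ − 2 = 25 + 9 − 2 = 32

degrees of freedom = 32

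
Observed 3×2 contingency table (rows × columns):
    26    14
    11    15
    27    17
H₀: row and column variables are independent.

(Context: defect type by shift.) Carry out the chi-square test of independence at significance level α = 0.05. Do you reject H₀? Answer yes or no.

reject H₀: no

Row totals [40, 26, 44], col totals [64, 46], n=110
χ² = (26−23.27)²/23.27 + (14−16.73)²/16.73 + (11−15.13)²/15.13 + (15−10.87)²/10.87 + (27−25.60)²/25.60 + (17−18.40)²/18.40 = 3.6401
df = 2
p-value (upper-tail) = 0.16202
At α=0.05: p ≥ α → fail to reject H₀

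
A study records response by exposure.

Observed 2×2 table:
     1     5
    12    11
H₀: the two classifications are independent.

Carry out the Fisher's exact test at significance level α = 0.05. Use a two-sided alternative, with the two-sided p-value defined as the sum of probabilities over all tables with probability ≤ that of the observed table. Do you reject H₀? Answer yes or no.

Margins: r₁=6, r₂=23, c₁=13, c₂=16, n=29
p_obs = C(6,1)·C(23,12)/C(29,13); sum pmf over tables with pmf ≤ p_obs
p-value (two-sided) = 0.18336
At α=0.05: p ≥ α → fail to reject H₀

reject H₀: no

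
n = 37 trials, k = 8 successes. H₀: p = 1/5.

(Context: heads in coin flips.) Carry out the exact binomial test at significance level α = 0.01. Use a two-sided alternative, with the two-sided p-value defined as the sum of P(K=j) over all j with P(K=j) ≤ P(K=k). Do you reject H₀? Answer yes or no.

Exact binomial: n=37, k=8, p₀=1/5=0.2000
P(X=j) = C(n,j)·p₀^j·(1−p₀)^(n−j); p = Σ P(X=j) over j with P(X=j) ≤ P(X=8)
p-value (two-sided) = 0.83686
At α=0.01: p ≥ α → fail to reject H₀

reject H₀: no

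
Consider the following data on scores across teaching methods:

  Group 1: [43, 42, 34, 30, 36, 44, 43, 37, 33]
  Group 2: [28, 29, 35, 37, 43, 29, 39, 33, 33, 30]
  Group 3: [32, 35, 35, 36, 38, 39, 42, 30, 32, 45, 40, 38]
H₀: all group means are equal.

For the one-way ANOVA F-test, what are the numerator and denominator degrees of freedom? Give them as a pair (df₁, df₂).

degrees of freedom = [2, 28]

k = 3 groups, N = 31 total
df = (k−1, N−k) = (3−1, 31−3) = (2, 28)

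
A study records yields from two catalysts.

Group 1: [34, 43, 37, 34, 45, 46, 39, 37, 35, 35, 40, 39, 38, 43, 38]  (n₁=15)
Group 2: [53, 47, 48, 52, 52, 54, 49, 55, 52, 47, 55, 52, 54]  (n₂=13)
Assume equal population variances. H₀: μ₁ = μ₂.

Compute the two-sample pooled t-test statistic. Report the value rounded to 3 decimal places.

x̄₁=38.867, s₁=3.871, n₁=15
x̄₂=51.538, s₂=2.876, n₂=13
s_p² = [14·3.871² + 12·2.876²]/26 = 11.8832
SE = √(s_p²·(1/15+1/13)) = 1.3063
t = (38.867−51.538)/1.3063 = -9.7008
df = 26

test statistic = -9.701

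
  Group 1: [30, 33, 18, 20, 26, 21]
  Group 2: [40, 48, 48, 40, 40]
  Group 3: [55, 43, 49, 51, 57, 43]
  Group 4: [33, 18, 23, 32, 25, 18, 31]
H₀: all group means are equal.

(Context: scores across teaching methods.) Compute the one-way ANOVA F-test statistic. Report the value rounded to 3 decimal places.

test statistic = 28.276

Group means [24.67, 43.20, 49.67, 25.71], grand mean 35.083
SSB = Σnᵢ(x̄ᵢ−x̄)² = 2870.938; SSW = ΣΣ(x−x̄ᵢ)² = 676.895
MSB = 2870.938/3 = 956.9794; MSW = 676.895/20 = 33.8448
F = MSB/MSW = 28.2756
df = (3, 20)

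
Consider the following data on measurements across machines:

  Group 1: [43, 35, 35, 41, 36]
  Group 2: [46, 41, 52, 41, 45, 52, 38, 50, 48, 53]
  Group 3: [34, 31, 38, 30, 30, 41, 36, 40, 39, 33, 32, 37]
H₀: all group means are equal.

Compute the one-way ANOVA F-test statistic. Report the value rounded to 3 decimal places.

Group means [38.00, 46.60, 35.08], grand mean 39.889
SSB = Σnᵢ(x̄ᵢ−x̄)² = 745.350; SSW = ΣΣ(x−x̄ᵢ)² = 479.317
MSB = 745.350/2 = 372.6750; MSW = 479.317/24 = 19.9715
F = MSB/MSW = 18.6603
df = (2, 24)

test statistic = 18.660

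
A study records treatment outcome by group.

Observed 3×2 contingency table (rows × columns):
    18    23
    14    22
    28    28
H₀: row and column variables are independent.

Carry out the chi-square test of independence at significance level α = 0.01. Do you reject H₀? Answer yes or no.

reject H₀: no

Row totals [41, 36, 56], col totals [60, 73], n=133
χ² = (18−18.50)²/18.50 + (23−22.50)²/22.50 + (14−16.24)²/16.24 + (22−19.76)²/19.76 + (28−25.26)²/25.26 + (28−30.74)²/30.74 = 1.1276
df = 2
p-value (upper-tail) = 0.56903
At α=0.01: p ≥ α → fail to reject H₀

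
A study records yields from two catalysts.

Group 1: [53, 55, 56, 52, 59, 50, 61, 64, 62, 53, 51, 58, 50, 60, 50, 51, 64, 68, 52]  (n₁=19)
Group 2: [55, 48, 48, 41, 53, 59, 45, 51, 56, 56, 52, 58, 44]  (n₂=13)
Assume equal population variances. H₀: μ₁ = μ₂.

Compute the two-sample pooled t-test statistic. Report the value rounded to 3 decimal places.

test statistic = 2.477

x̄₁=56.263, s₁=5.626, n₁=19
x̄₂=51.231, s₂=5.674, n₂=13
s_p² = [18·5.626² + 12·5.674²]/30 = 31.8664
SE = √(s_p²·(1/19+1/13)) = 2.0319
t = (56.263−51.231)/2.0319 = 2.4767
df = 30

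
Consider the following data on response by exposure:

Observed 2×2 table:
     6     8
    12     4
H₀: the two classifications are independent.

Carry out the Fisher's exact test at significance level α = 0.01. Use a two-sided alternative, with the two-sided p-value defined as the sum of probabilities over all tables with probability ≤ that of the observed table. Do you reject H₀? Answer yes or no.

reject H₀: no

Margins: r₁=14, r₂=16, c₁=18, c₂=12, n=30
p_obs = C(14,6)·C(16,12)/C(30,18); sum pmf over tables with pmf ≤ p_obs
p-value (two-sided) = 0.13491
At α=0.01: p ≥ α → fail to reject H₀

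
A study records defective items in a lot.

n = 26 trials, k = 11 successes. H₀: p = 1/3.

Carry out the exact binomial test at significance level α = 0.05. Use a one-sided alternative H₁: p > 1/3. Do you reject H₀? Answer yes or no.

Exact binomial: n=26, k=11, p₀=1/3=0.3333
P(X≥11) from Σ C(n,i)·p₀^i·(1−p₀)^(n−i)
p-value (one-sided, H₁ greater) = 0.22012
At α=0.05: p ≥ α → fail to reject H₀

reject H₀: no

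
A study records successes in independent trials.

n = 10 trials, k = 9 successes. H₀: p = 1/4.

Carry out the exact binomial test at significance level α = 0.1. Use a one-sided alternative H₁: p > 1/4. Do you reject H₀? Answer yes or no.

Exact binomial: n=10, k=9, p₀=1/4=0.2500
P(X≥9) from Σ C(n,i)·p₀^i·(1−p₀)^(n−i)
p-value (one-sided, H₁ greater) = 0.00003
At α=0.1: p < α → reject H₀

reject H₀: yes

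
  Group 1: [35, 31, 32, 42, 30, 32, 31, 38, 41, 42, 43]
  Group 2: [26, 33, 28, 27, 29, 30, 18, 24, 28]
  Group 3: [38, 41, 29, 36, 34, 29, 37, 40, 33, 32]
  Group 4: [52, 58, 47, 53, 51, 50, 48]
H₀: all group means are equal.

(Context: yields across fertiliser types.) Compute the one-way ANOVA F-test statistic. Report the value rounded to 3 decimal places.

test statistic = 40.029

Group means [36.09, 27.00, 34.90, 51.29], grand mean 36.432
SSB = Σnᵢ(x̄ᵢ−x̄)² = 2369.843; SSW = ΣΣ(x−x̄ᵢ)² = 651.238
MSB = 2369.843/3 = 789.9478; MSW = 651.238/33 = 19.7345
F = MSB/MSW = 40.0288
df = (3, 33)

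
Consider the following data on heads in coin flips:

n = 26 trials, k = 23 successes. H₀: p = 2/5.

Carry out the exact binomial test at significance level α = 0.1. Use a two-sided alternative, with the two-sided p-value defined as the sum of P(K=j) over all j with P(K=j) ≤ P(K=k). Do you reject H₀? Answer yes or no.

Exact binomial: n=26, k=23, p₀=2/5=0.4000
P(X=j) = C(n,j)·p₀^j·(1−p₀)^(n−j); p = Σ P(X=j) over j with P(X=j) ≤ P(X=23)
p-value (two-sided) = 0.00000
At α=0.1: p < α → reject H₀

reject H₀: yes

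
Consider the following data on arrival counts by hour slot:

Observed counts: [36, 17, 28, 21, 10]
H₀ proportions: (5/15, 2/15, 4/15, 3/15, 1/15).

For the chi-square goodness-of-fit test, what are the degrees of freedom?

df = k − 1 = 5 − 1 = 4

degrees of freedom = 4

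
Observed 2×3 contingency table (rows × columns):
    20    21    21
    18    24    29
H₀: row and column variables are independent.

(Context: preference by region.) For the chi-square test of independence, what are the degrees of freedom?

degrees of freedom = 2

df = (r−1)(c−1) = (2−1)·(3−1) = 2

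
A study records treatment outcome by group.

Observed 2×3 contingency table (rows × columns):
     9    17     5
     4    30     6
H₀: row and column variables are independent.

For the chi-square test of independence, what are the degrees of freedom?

df = (r−1)(c−1) = (2−1)·(3−1) = 2

degrees of freedom = 2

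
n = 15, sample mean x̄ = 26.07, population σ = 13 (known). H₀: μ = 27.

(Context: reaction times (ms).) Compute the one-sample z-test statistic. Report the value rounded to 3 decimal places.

SE = σ/√n = 13/√15 = 3.3566
z = (x̄−μ₀)/SE = (26.07−27)/3.3566 = -0.2771

test statistic = -0.277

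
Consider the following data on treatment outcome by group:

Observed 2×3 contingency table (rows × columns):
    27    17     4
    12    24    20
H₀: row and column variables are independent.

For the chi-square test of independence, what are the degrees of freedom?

df = (r−1)(c−1) = (2−1)·(3−1) = 2

degrees of freedom = 2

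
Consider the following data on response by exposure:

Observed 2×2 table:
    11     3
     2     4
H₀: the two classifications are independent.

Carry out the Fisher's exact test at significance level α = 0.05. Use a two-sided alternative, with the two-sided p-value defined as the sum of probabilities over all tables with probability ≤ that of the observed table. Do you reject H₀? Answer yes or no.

Margins: r₁=14, r₂=6, c₁=13, c₂=7, n=20
p_obs = C(14,11)·C(6,2)/C(20,13); sum pmf over tables with pmf ≤ p_obs
p-value (two-sided) = 0.12193
At α=0.05: p ≥ α → fail to reject H₀

reject H₀: no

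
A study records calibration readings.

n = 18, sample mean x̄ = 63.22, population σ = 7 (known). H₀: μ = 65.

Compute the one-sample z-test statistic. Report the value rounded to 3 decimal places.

SE = σ/√n = 7/√18 = 1.6499
z = (x̄−μ₀)/SE = (63.22−65)/1.6499 = -1.0788

test statistic = -1.079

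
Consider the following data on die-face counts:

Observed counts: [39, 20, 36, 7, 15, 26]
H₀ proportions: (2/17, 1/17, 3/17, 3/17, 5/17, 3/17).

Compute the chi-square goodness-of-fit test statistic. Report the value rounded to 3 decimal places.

n = 143; E_i = n·p_i = [16.82, 8.41, 25.24, 25.24, 42.06, 25.24]
χ² = (39−16.82)²/16.82 + (20−8.41)²/8.41 + (36−25.24)²/25.24 + (7−25.24)²/25.24 + (15−42.06)²/42.06 + (26−25.24)²/25.24 = 80.3974
df = 5

test statistic = 80.397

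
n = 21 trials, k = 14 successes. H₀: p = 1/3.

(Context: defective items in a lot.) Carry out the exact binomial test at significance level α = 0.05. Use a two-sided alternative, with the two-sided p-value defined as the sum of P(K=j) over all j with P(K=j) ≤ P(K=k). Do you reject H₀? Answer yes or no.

Exact binomial: n=21, k=14, p₀=1/3=0.3333
P(X=j) = C(n,j)·p₀^j·(1−p₀)^(n−j); p = Σ P(X=j) over j with P(X=j) ≤ P(X=14)
p-value (two-sided) = 0.00203
At α=0.05: p < α → reject H₀

reject H₀: yes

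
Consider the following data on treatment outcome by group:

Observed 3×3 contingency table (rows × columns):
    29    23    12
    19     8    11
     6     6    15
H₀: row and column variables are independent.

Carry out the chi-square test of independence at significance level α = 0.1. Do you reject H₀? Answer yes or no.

Row totals [64, 38, 27], col totals [54, 37, 38], n=129
χ² = (29−26.79)²/26.79 + (23−18.36)²/18.36 + (12−18.85)²/18.85 + (19−15.91)²/15.91 + (8−10.90)²/10.90 + (11−11.19)²/11.19 + (6−11.30)²/11.30 + (6−7.74)²/7.74 + (15−7.95)²/7.95 = 14.3469
df = 4
p-value (upper-tail) = 0.00627
At α=0.1: p < α → reject H₀

reject H₀: yes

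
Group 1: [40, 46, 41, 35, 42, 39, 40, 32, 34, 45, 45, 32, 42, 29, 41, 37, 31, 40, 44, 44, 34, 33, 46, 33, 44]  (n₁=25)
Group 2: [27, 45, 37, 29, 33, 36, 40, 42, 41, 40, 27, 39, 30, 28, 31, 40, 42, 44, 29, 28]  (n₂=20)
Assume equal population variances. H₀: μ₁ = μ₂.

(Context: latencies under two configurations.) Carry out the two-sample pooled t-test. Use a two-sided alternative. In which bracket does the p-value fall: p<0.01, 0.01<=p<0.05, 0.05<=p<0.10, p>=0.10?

p-value bracket: 0.05<=p<0.10

x̄₁=38.760, s₁=5.309, n₁=25
x̄₂=35.400, s₂=6.286, n₂=20
s_p² = [24·5.309² + 19·6.286²]/43 = 33.1944
SE = √(s_p²·(1/25+1/20)) = 1.7284
t = (38.760−35.400)/1.7284 = 1.9440
df = 43
p-value (two-sided) = 0.05846
→ bracket: 0.05<=p<0.10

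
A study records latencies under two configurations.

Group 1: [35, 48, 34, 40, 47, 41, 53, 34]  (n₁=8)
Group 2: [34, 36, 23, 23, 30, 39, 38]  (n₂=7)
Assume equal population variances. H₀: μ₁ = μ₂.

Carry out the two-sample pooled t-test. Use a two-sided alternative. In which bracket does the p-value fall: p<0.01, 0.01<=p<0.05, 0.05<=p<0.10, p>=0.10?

x̄₁=41.500, s₁=7.191, n₁=8
x̄₂=31.857, s₂=6.719, n₂=7
s_p² = [7·7.191² + 6·6.719²]/13 = 48.6813
SE = √(s_p²·(1/8+1/7)) = 3.6110
t = (41.500−31.857)/3.6110 = 2.6704
df = 13
p-value (two-sided) = 0.01925
→ bracket: 0.01<=p<0.05

p-value bracket: 0.01<=p<0.05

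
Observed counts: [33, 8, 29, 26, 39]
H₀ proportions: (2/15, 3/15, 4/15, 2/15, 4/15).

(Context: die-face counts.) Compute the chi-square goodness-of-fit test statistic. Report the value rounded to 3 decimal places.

n = 135; E_i = n·p_i = [18.00, 27.00, 36.00, 18.00, 36.00]
χ² = (33−18.00)²/18.00 + (8−27.00)²/27.00 + (29−36.00)²/36.00 + (26−18.00)²/18.00 + (39−36.00)²/36.00 = 31.0370
df = 4

test statistic = 31.037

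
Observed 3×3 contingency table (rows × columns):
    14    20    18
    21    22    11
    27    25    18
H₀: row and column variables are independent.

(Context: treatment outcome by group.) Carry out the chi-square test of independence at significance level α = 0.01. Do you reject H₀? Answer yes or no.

reject H₀: no

Row totals [52, 54, 70], col totals [62, 67, 47], n=176
χ² = (14−18.32)²/18.32 + (20−19.80)²/19.80 + (18−13.89)²/13.89 + (21−19.02)²/19.02 + (22−20.56)²/20.56 + (11−14.42)²/14.42 + (27−24.66)²/24.66 + (25−26.65)²/26.65 + (18−18.69)²/18.69 = 3.7066
df = 4
p-value (upper-tail) = 0.44716
At α=0.01: p ≥ α → fail to reject H₀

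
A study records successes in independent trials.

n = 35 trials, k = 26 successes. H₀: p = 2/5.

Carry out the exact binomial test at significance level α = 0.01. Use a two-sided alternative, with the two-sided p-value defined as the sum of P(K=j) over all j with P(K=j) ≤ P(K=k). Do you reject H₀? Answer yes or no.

Exact binomial: n=35, k=26, p₀=2/5=0.4000
P(X=j) = C(n,j)·p₀^j·(1−p₀)^(n−j); p = Σ P(X=j) over j with P(X=j) ≤ P(X=26)
p-value (two-sided) = 0.00005
At α=0.01: p < α → reject H₀

reject H₀: yes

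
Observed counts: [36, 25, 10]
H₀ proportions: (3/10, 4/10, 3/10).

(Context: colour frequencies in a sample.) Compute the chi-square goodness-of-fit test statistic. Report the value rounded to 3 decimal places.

n = 71; E_i = n·p_i = [21.30, 28.40, 21.30]
χ² = (36−21.30)²/21.30 + (25−28.40)²/28.40 + (10−21.30)²/21.30 = 16.5469
df = 2

test statistic = 16.547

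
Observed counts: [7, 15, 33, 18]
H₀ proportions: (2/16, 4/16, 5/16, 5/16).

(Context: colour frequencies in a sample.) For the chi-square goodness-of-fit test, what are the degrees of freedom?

df = k − 1 = 4 − 1 = 3

degrees of freedom = 3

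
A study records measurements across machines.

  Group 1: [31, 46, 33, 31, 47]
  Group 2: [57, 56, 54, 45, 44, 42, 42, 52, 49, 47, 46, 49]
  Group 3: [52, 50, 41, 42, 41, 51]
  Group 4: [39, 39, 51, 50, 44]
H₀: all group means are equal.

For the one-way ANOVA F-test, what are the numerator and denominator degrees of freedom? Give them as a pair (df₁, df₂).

degrees of freedom = [3, 24]

k = 4 groups, N = 28 total
df = (k−1, N−k) = (4−1, 28−4) = (3, 24)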